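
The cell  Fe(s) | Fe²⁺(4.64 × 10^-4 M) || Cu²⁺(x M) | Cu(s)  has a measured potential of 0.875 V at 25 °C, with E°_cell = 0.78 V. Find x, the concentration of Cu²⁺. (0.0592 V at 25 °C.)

0.75 M

From the Nernst equation, log Q = n(E° − E)/0.0592 = 2(0.78 − 0.875)/0.0592 = -3.209, so Q = 6.17 × 10^-4.
With Q = [Fe²⁺]/[Cu²⁺] and the known concentrations, [Cu²⁺] in the denominator gives [Cu²⁺] = 0.75 M.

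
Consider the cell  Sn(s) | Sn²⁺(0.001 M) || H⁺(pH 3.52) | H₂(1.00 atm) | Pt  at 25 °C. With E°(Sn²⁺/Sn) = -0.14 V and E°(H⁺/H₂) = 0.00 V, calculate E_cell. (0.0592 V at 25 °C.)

The hydrogen couple is the cathode, so E°_cell = 0.14 V; n = 2.
[H⁺] = 10^(−3.52) = 3 × 10^-4 M, and Q = [Sn²⁺]·P(H₂) / [H⁺]^2 = 1.1 × 10^4.
E = E° − (0.0592/2) log Q = 0.14 − (0.0592/2)(4.040) = 0.020 V.

0.020 V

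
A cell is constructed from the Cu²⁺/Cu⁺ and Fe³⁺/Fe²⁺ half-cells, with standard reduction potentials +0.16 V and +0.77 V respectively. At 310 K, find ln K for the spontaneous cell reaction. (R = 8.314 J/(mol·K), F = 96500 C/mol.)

ln K = 22.8

E°_cell = +0.77 − (+0.16) = 0.61 V, with n = 1 electron transferred.
At equilibrium E = 0, so the Nernst equation gives ln K = nFE°/RT = (1)(96500)(0.61)/((8.314)(310)) = 22.84.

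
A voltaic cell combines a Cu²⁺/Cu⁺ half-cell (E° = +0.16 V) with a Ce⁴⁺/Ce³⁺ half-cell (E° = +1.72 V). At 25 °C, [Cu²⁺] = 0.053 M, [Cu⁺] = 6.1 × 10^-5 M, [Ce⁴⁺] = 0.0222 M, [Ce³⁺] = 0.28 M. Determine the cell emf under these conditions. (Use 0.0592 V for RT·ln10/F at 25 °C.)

1.32 V

The Ce⁴⁺/Ce³⁺ couple has the higher reduction potential and acts as the cathode, so E°_cell = +1.72 − (+0.16) = 1.56 V.
Balancing electrons gives n = 1; the reaction quotient is Q = [Cu²⁺]·[Ce³⁺]/([Cu⁺]·[Ce⁴⁺]) = 1.1 × 10^4.
At 25 °C, E = E° − (0.0592/n) log Q = 1.56 − (0.0592/1)(4.040) = 1.560 − 0.239 = 1.321 V.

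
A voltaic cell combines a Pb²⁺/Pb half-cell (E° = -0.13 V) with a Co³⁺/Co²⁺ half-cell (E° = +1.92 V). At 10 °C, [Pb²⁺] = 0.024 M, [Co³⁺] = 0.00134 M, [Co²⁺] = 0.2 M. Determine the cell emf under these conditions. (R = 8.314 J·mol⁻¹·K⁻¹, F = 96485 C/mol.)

1.97 V

The Co³⁺/Co²⁺ couple has the higher reduction potential and acts as the cathode, so E°_cell = +1.92 − (-0.13) = 2.05 V.
Balancing electrons gives n = 2; the reaction quotient is Q = [Pb²⁺]·[Co²⁺]^2/[Co³⁺]^2 = 535.
E = E° − (RT/nF) ln Q = 2.05 − (8.314×283)/(2×96485) × (6.282) = 2.050 − 0.077 = 1.973 V.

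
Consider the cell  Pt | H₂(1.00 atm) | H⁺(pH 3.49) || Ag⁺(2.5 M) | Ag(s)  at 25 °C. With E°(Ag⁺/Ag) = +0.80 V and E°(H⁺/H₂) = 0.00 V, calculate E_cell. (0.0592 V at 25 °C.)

The Ag⁺/Ag couple is the cathode, so E°_cell = 0.80 V; n = 2.
[H⁺] = 10^(−3.49) = 3.2 × 10^-4 M, and Q = [H⁺]^2 / ([Ag⁺]^2·P(H₂)) = 1.68 × 10^-8.
E = E° − (0.0592/2) log Q = 0.80 − (0.0592/2)(-7.776) = 1.030 V.

1.03 V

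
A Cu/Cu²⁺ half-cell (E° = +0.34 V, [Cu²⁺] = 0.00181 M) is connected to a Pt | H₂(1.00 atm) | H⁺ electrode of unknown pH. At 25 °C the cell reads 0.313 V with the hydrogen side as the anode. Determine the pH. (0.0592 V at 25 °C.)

E°_cell = 0.34 V and n = 2.
log Q = n(E° − E)/0.0592 = 2×(0.34 − 0.313)/0.0592 = 0.912.
With Q = [H⁺]^2 / ([Cu²⁺]·P(H₂)), solving for [H⁺] gives log[H⁺] = -0.915, so pH = 0.92.

pH = 0.92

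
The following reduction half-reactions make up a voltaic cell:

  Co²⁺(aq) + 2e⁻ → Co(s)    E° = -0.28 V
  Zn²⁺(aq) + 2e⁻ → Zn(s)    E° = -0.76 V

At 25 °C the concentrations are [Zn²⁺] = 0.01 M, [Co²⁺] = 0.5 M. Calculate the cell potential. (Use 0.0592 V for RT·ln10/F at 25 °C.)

The Co²⁺/Co couple has the higher reduction potential and acts as the cathode, so E°_cell = -0.28 − (-0.76) = 0.48 V.
Balancing electrons gives n = 2; the reaction quotient is Q = [Zn²⁺]/[Co²⁺] = 0.0200.
At 25 °C, E = E° − (0.0592/n) log Q = 0.48 − (0.0592/2)(-1.699) = 0.480 + 0.050 = 0.530 V.

0.530 V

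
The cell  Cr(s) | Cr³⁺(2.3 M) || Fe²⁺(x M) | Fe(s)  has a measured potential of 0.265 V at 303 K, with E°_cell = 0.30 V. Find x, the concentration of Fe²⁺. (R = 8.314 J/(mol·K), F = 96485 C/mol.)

0.12 M

From the Nernst equation, ln Q = nF(E° − E)/RT = 6×96485×(0.30 − 0.265)/(8.314×303) = 8.043, so Q = 3110.
With Q = [Cr³⁺]^2/[Fe²⁺]^3 and the known concentrations, [Fe²⁺]^3 in the denominator gives [Fe²⁺] = 0.12 M.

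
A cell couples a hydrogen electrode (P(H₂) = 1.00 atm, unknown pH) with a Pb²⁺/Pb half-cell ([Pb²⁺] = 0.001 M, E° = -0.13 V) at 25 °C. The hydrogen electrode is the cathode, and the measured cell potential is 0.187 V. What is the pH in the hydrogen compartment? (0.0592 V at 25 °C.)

pH = 0.54

E°_cell = 0.13 V and n = 2.
log Q = n(E° − E)/0.0592 = 2×(0.13 − 0.187)/0.0592 = -1.926.
With Q = [Pb²⁺]·P(H₂) / [H⁺]^2, solving for [H⁺] gives log[H⁺] = -0.537, so pH = 0.54.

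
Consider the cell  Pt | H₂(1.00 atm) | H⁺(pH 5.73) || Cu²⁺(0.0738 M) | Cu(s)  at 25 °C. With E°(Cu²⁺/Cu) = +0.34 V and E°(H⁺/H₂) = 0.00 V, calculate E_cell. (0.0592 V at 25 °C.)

0.65 V

The Cu²⁺/Cu couple is the cathode, so E°_cell = 0.34 V; n = 2.
[H⁺] = 10^(−5.73) = 1.9 × 10^-6 M, and Q = [H⁺]^2 / ([Cu²⁺]·P(H₂)) = 4.7 × 10^-11.
E = E° − (0.0592/2) log Q = 0.34 − (0.0592/2)(-10.328) = 0.646 V.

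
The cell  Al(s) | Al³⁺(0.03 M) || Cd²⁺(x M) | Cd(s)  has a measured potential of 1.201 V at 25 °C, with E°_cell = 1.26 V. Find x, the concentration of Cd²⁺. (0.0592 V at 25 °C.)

9.8 × 10^-4 M

From the Nernst equation, log Q = n(E° − E)/0.0592 = 6(1.26 − 1.201)/0.0592 = 5.980, so Q = 9.54 × 10^5.
With Q = [Al³⁺]^2/[Cd²⁺]^3 and the known concentrations, [Cd²⁺]^3 in the denominator gives [Cd²⁺] = 9.8 × 10^-4 M.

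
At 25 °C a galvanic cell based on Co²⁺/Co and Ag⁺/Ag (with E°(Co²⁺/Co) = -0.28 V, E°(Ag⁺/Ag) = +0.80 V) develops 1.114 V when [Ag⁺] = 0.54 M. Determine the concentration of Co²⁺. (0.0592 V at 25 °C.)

0.021 M

From the Nernst equation, log Q = n(E° − E)/0.0592 = 2(1.08 − 1.114)/0.0592 = -1.149, so Q = 0.0710.
With Q = [Co²⁺]/[Ag⁺]^2 and the known concentrations, [Co²⁺] in the numerator gives [Co²⁺] = 0.021 M.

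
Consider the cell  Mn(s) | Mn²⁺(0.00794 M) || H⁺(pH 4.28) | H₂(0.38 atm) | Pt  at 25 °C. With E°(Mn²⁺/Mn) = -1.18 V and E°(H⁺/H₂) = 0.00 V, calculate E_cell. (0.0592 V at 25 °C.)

1.00 V

The hydrogen couple is the cathode, so E°_cell = 1.18 V; n = 2.
[H⁺] = 10^(−4.28) = 5.2 × 10^-5 M, and Q = [Mn²⁺]·P(H₂) / [H⁺]^2 = 1.1 × 10^6.
E = E° − (0.0592/2) log Q = 1.18 − (0.0592/2)(6.040) = 1.001 V.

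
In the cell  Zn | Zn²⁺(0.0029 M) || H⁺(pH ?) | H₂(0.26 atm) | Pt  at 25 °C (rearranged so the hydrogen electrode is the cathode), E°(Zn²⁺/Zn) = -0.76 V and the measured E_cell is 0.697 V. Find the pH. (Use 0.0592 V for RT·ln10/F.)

E°_cell = 0.76 V and n = 2.
log Q = n(E° − E)/0.0592 = 2×(0.76 − 0.697)/0.0592 = 2.128.
With Q = [Zn²⁺]·P(H₂) / [H⁺]^2, solving for [H⁺] gives log[H⁺] = -2.626, so pH = 2.63.

pH = 2.63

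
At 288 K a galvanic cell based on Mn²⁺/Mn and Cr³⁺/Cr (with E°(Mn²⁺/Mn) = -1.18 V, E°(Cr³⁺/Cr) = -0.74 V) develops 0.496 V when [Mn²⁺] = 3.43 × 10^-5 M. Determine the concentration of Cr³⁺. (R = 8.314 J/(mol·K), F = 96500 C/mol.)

From the Nernst equation, ln Q = nF(E° − E)/RT = 6×96500×(0.44 − 0.496)/(8.314×288) = -13.541, so Q = 1.32 × 10^-6.
With Q = [Mn²⁺]^3/[Cr³⁺]^2 and the known concentrations, [Cr³⁺]^2 in the denominator gives [Cr³⁺] = 1.8 × 10^-4 M.

1.8 × 10^-4 M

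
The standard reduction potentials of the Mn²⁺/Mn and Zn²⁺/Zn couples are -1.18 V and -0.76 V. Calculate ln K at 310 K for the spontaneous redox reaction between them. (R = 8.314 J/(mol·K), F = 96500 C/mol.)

ln K = 31.5

E°_cell = -0.76 − (-1.18) = 0.42 V, with n = 2 electrons transferred.
At equilibrium E = 0, so the Nernst equation gives ln K = nFE°/RT = (2)(96500)(0.42)/((8.314)(310)) = 31.45.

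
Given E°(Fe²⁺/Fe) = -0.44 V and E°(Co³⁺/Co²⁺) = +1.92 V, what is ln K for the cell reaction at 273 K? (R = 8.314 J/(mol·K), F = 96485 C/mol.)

ln K = 200.6

E°_cell = +1.92 − (-0.44) = 2.36 V, with n = 2 electrons transferred.
At equilibrium E = 0, so the Nernst equation gives ln K = nFE°/RT = (2)(96485)(2.36)/((8.314)(273)) = 200.65.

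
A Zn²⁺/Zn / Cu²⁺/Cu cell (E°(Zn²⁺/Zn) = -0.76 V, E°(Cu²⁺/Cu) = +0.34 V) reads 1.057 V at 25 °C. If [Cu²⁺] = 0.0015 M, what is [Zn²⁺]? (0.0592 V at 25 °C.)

0.043 M

From the Nernst equation, log Q = n(E° − E)/0.0592 = 2(1.10 − 1.057)/0.0592 = 1.453, so Q = 28.4.
With Q = [Zn²⁺]/[Cu²⁺] and the known concentrations, [Zn²⁺] in the numerator gives [Zn²⁺] = 0.043 M.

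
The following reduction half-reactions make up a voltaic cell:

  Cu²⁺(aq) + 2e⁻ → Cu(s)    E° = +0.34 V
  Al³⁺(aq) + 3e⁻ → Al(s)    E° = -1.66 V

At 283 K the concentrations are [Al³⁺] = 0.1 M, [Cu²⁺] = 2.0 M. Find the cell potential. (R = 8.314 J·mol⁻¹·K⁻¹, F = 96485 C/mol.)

2.03 V

The Cu²⁺/Cu couple has the higher reduction potential and acts as the cathode, so E°_cell = +0.34 − (-1.66) = 2.00 V.
Balancing electrons gives n = 6; the reaction quotient is Q = [Al³⁺]^2/[Cu²⁺]^3 = 0.00125.
E = E° − (RT/nF) ln Q = 2.00 − (8.314×283)/(6×96485) × (-6.685) = 2.000 + 0.027 = 2.027 V.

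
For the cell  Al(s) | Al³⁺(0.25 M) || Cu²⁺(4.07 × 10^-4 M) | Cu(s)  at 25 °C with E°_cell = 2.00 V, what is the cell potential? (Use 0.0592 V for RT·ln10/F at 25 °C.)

1.91 V

Balancing electrons gives n = 6; the reaction quotient is Q = [Al³⁺]^2/[Cu²⁺]^3 = 9.27 × 10^8.
At 25 °C, E = E° − (0.0592/n) log Q = 2.00 − (0.0592/6)(8.967) = 2.000 − 0.088 = 1.912 V.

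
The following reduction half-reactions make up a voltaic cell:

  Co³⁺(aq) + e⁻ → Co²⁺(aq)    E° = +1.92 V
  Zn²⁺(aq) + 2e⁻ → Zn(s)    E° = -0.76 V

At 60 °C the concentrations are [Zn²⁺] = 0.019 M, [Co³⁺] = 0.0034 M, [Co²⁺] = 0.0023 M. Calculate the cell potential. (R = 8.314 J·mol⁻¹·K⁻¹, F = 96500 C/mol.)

2.75 V

The Co³⁺/Co²⁺ couple has the higher reduction potential and acts as the cathode, so E°_cell = +1.92 − (-0.76) = 2.68 V.
Balancing electrons gives n = 2; the reaction quotient is Q = [Zn²⁺]·[Co²⁺]^2/[Co³⁺]^2 = 0.00869.
E = E° − (RT/nF) ln Q = 2.68 − (8.314×333)/(2×96500) × (-4.745) = 2.680 + 0.068 = 2.748 V.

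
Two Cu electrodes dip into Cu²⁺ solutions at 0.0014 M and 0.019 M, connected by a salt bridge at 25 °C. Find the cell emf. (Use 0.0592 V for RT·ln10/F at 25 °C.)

Both half-cells are Cu²⁺/Cu, so E°_cell = 0. The concentrated side is the cathode; the cell reaction moves Cu²⁺ from high to low concentration with n = 2.
Q = [Cu²⁺]_dilute/[Cu²⁺]_conc = 0.0014/0.019 = 0.0737.
E = 0 − (0.0592/2) log Q = −(0.0592/2)(-1.133) = 0.0335 V.

0.034 V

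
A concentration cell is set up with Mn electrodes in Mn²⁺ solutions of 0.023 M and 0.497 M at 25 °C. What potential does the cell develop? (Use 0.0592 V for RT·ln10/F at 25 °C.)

Both half-cells are Mn²⁺/Mn, so E°_cell = 0. The concentrated side is the cathode; the cell reaction moves Mn²⁺ from high to low concentration with n = 2.
Q = [Mn²⁺]_dilute/[Mn²⁺]_conc = 0.023/0.497 = 0.0463.
E = 0 − (0.0592/2) log Q = −(0.0592/2)(-1.335) = 0.0395 V.

0.040 V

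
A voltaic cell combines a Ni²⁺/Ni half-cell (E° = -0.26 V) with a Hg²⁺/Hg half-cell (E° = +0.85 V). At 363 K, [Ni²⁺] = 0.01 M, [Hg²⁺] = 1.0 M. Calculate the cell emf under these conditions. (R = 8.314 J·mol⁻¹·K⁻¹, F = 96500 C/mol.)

1.18 V

The Hg²⁺/Hg couple has the higher reduction potential and acts as the cathode, so E°_cell = +0.85 − (-0.26) = 1.11 V.
Balancing electrons gives n = 2; the reaction quotient is Q = [Ni²⁺]/[Hg²⁺] = 0.0100.
E = E° − (RT/nF) ln Q = 1.11 − (8.314×363)/(2×96500) × (-4.605) = 1.110 + 0.072 = 1.182 V.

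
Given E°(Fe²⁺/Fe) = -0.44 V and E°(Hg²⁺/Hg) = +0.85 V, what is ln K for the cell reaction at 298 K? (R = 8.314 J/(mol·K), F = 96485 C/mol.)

E°_cell = +0.85 − (-0.44) = 1.29 V, with n = 2 electrons transferred.
At equilibrium E = 0, so the Nernst equation gives ln K = nFE°/RT = (2)(96485)(1.29)/((8.314)(298)) = 100.47.

ln K = 100.5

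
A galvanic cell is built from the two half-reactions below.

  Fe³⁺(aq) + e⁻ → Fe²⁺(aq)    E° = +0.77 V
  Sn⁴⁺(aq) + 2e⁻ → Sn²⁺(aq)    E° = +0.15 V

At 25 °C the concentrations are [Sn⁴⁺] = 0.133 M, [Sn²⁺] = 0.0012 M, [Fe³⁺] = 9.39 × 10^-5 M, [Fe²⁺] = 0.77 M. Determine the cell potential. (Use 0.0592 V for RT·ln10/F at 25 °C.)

The Fe³⁺/Fe²⁺ couple has the higher reduction potential and acts as the cathode, so E°_cell = +0.77 − (+0.15) = 0.62 V.
Balancing electrons gives n = 2; the reaction quotient is Q = [Sn⁴⁺]·[Fe²⁺]^2/([Sn²⁺]·[Fe³⁺]^2) = 7.45 × 10^9.
At 25 °C, E = E° − (0.0592/n) log Q = 0.62 − (0.0592/2)(9.872) = 0.620 − 0.292 = 0.328 V.

0.328 V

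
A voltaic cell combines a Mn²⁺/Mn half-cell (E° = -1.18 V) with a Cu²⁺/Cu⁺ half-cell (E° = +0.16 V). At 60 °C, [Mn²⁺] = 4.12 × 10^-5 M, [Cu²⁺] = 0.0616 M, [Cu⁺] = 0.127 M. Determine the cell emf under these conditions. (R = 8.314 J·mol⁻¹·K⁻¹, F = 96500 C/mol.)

1.46 V

The Cu²⁺/Cu⁺ couple has the higher reduction potential and acts as the cathode, so E°_cell = +0.16 − (-1.18) = 1.34 V.
Balancing electrons gives n = 2; the reaction quotient is Q = [Mn²⁺]·[Cu⁺]^2/[Cu²⁺]^2 = 1.75 × 10^-4.
E = E° − (RT/nF) ln Q = 1.34 − (8.314×333)/(2×96500) × (-8.650) = 1.340 + 0.124 = 1.464 V.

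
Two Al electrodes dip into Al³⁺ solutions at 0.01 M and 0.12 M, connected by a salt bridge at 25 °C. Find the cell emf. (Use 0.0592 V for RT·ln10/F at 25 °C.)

0.021 V

Both half-cells are Al³⁺/Al, so E°_cell = 0. The concentrated side is the cathode; the cell reaction moves Al³⁺ from high to low concentration with n = 3.
Q = [Al³⁺]_dilute/[Al³⁺]_conc = 0.01/0.12 = 0.0833.
E = 0 − (0.0592/3) log Q = −(0.0592/3)(-1.079) = 0.0213 V.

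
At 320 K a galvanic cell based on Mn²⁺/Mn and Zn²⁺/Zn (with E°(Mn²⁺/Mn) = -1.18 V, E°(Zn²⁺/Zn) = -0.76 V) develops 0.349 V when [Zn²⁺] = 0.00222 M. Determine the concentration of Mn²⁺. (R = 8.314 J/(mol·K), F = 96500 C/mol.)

From the Nernst equation, ln Q = nF(E° − E)/RT = 2×96500×(0.42 − 0.349)/(8.314×320) = 5.151, so Q = 173.
With Q = [Mn²⁺]/[Zn²⁺] and the known concentrations, [Mn²⁺] in the numerator gives [Mn²⁺] = 0.38 M.

0.38 M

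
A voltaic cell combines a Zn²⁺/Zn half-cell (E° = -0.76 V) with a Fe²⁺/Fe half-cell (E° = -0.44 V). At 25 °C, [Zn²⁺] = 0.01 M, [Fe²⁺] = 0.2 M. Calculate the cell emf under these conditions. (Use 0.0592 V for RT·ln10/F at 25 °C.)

0.359 V

The Fe²⁺/Fe couple has the higher reduction potential and acts as the cathode, so E°_cell = -0.44 − (-0.76) = 0.32 V.
Balancing electrons gives n = 2; the reaction quotient is Q = [Zn²⁺]/[Fe²⁺] = 0.0500.
At 25 °C, E = E° − (0.0592/n) log Q = 0.32 − (0.0592/2)(-1.301) = 0.320 + 0.039 = 0.359 V.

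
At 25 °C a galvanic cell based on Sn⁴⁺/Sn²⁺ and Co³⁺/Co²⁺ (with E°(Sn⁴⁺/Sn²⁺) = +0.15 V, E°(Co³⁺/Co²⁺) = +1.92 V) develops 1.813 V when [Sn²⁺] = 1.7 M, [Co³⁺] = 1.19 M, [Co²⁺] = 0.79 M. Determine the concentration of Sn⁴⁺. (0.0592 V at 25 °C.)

From the Nernst equation, log Q = n(E° − E)/0.0592 = 2(1.77 − 1.813)/0.0592 = -1.453, so Q = 0.0353.
With Q = [Sn⁴⁺]·[Co²⁺]^2/([Sn²⁺]·[Co³⁺]^2) and the known concentrations, [Sn⁴⁺] in the numerator gives [Sn⁴⁺] = 0.14 M.

0.14 M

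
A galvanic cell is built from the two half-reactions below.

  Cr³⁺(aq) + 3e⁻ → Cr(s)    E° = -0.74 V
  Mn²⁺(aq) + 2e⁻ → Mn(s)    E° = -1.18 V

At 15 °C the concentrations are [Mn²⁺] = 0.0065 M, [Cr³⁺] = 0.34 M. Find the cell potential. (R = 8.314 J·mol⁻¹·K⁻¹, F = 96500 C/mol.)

0.494 V

The Cr³⁺/Cr couple has the higher reduction potential and acts as the cathode, so E°_cell = -0.74 − (-1.18) = 0.44 V.
Balancing electrons gives n = 6; the reaction quotient is Q = [Mn²⁺]^3/[Cr³⁺]^2 = 2.38 × 10^-6.
E = E° − (RT/nF) ln Q = 0.44 − (8.314×288)/(6×96500) × (-12.950) = 0.440 + 0.054 = 0.494 V.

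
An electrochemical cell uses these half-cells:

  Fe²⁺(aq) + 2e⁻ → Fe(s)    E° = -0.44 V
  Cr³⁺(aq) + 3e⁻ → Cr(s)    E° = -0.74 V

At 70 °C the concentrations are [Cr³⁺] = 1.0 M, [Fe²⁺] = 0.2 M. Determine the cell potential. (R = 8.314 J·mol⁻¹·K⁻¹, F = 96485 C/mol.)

The Fe²⁺/Fe couple has the higher reduction potential and acts as the cathode, so E°_cell = -0.44 − (-0.74) = 0.30 V.
Balancing electrons gives n = 6; the reaction quotient is Q = [Cr³⁺]^2/[Fe²⁺]^3 = 125.
E = E° − (RT/nF) ln Q = 0.30 − (8.314×343)/(6×96485) × (4.828) = 0.300 − 0.024 = 0.276 V.

0.276 V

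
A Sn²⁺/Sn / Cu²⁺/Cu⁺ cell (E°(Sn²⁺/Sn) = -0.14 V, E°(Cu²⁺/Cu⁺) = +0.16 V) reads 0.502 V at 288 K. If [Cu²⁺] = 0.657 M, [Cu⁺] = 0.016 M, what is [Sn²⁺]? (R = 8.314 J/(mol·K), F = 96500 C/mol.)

From the Nernst equation, ln Q = nF(E° − E)/RT = 2×96500×(0.30 − 0.502)/(8.314×288) = -16.282, so Q = 8.49 × 10^-8.
With Q = [Sn²⁺]·[Cu⁺]^2/[Cu²⁺]^2 and the known concentrations, [Sn²⁺] in the numerator gives [Sn²⁺] = 1.4 × 10^-4 M.

1.4 × 10^-4 M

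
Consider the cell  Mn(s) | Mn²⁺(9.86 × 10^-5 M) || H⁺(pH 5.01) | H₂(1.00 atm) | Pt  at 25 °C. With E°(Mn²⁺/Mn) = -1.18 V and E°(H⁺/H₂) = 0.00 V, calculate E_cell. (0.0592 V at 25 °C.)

The hydrogen couple is the cathode, so E°_cell = 1.18 V; n = 2.
[H⁺] = 10^(−5.01) = 9.8 × 10^-6 M, and Q = [Mn²⁺]·P(H₂) / [H⁺]^2 = 1.03 × 10^6.
E = E° − (0.0592/2) log Q = 1.18 − (0.0592/2)(6.014) = 1.002 V.

1.00 V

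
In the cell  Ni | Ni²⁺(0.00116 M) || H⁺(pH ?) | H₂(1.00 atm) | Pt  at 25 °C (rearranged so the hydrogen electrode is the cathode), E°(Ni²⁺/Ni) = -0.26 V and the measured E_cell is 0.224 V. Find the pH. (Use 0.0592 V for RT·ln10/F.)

E°_cell = 0.26 V and n = 2.
log Q = n(E° − E)/0.0592 = 2×(0.26 − 0.224)/0.0592 = 1.216.
With Q = [Ni²⁺]·P(H₂) / [H⁺]^2, solving for [H⁺] gives log[H⁺] = -2.076, so pH = 2.08.

pH = 2.08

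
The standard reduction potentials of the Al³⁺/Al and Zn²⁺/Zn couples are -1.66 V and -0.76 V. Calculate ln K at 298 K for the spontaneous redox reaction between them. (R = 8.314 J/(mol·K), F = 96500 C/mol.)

ln K = 210.3

E°_cell = -0.76 − (-1.66) = 0.90 V, with n = 6 electrons transferred.
At equilibrium E = 0, so the Nernst equation gives ln K = nFE°/RT = (6)(96500)(0.90)/((8.314)(298)) = 210.33.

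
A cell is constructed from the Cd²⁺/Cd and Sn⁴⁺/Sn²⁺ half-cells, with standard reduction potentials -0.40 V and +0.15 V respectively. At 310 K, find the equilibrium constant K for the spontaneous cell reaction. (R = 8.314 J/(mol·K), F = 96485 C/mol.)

7.7 × 10^17

E°_cell = +0.15 − (-0.40) = 0.55 V, with n = 2 electrons transferred.
At equilibrium E = 0, so the Nernst equation gives ln K = nFE°/RT = (2)(96485)(0.55)/((8.314)(310)) = 41.18.
K = e^41.18 = 7.7 × 10^17.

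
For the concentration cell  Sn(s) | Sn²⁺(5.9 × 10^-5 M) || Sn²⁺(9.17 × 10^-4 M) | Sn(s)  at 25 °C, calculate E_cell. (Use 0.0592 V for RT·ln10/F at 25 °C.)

Both half-cells are Sn²⁺/Sn, so E°_cell = 0. The concentrated side is the cathode; the cell reaction moves Sn²⁺ from high to low concentration with n = 2.
Q = [Sn²⁺]_dilute/[Sn²⁺]_conc = 5.9 × 10^-5/9.17 × 10^-4 = 0.0643.
E = 0 − (0.0592/2) log Q = −(0.0592/2)(-1.192) = 0.0353 V.

0.035 V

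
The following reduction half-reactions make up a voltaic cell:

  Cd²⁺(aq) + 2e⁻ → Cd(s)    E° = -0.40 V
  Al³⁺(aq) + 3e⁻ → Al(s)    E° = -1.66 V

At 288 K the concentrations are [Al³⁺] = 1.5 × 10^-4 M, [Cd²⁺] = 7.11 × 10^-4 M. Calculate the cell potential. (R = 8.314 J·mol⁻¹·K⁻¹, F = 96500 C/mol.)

The Cd²⁺/Cd couple has the higher reduction potential and acts as the cathode, so E°_cell = -0.40 − (-1.66) = 1.26 V.
Balancing electrons gives n = 6; the reaction quotient is Q = [Al³⁺]^2/[Cd²⁺]^3 = 62.6.
E = E° − (RT/nF) ln Q = 1.26 − (8.314×288)/(6×96500) × (4.137) = 1.260 − 0.017 = 1.243 V.

1.24 V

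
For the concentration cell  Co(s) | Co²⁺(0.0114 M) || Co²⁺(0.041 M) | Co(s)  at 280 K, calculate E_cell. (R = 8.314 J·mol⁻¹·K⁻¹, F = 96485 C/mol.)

0.015 V

Both half-cells are Co²⁺/Co, so E°_cell = 0. The concentrated side is the cathode; the cell reaction moves Co²⁺ from high to low concentration with n = 2.
Q = [Co²⁺]_dilute/[Co²⁺]_conc = 0.0114/0.041 = 0.278.
E = 0 − (RT/nF) ln Q = −((8.314×280)/(2×96485))(-1.280) = 0.0154 V.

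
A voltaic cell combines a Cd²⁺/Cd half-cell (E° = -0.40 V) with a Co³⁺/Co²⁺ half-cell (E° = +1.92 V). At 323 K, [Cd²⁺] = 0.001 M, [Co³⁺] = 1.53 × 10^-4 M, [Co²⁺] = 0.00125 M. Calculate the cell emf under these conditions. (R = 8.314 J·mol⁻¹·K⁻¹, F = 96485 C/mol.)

2.36 V

The Co³⁺/Co²⁺ couple has the higher reduction potential and acts as the cathode, so E°_cell = +1.92 − (-0.40) = 2.32 V.
Balancing electrons gives n = 2; the reaction quotient is Q = [Cd²⁺]·[Co²⁺]^2/[Co³⁺]^2 = 0.0667.
E = E° − (RT/nF) ln Q = 2.32 − (8.314×323)/(2×96485) × (-2.707) = 2.320 + 0.038 = 2.358 V.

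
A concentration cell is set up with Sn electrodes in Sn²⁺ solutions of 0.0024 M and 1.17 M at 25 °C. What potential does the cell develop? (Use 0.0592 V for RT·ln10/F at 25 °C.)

0.080 V

Both half-cells are Sn²⁺/Sn, so E°_cell = 0. The concentrated side is the cathode; the cell reaction moves Sn²⁺ from high to low concentration with n = 2.
Q = [Sn²⁺]_dilute/[Sn²⁺]_conc = 0.0024/1.17 = 0.00205.
E = 0 − (0.0592/2) log Q = −(0.0592/2)(-2.688) = 0.0796 V.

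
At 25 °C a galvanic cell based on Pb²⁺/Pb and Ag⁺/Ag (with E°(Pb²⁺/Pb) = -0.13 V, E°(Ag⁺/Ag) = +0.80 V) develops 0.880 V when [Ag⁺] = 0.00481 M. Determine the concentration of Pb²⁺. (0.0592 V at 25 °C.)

0.0011 M

From the Nernst equation, log Q = n(E° − E)/0.0592 = 2(0.93 − 0.880)/0.0592 = 1.689, so Q = 48.9.
With Q = [Pb²⁺]/[Ag⁺]^2 and the known concentrations, [Pb²⁺] in the numerator gives [Pb²⁺] = 0.0011 M.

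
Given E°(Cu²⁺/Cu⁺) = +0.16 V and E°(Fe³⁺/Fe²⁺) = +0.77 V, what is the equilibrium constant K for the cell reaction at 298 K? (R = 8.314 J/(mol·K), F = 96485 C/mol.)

2.1 × 10^10

E°_cell = +0.77 − (+0.16) = 0.61 V, with n = 1 electron transferred.
At equilibrium E = 0, so the Nernst equation gives ln K = nFE°/RT = (1)(96485)(0.61)/((8.314)(298)) = 23.76.
K = e^23.76 = 2.1 × 10^10.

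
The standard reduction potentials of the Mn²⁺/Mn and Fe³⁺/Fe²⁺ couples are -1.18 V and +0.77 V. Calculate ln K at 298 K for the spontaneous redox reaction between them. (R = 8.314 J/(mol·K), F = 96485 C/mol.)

E°_cell = +0.77 − (-1.18) = 1.95 V, with n = 2 electrons transferred.
At equilibrium E = 0, so the Nernst equation gives ln K = nFE°/RT = (2)(96485)(1.95)/((8.314)(298)) = 151.88.

ln K = 151.9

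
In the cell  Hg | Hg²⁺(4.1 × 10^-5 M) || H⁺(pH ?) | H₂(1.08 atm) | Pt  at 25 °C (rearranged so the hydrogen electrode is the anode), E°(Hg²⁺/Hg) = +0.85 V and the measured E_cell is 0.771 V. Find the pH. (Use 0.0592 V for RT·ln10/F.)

E°_cell = 0.85 V and n = 2.
log Q = n(E° − E)/0.0592 = 2×(0.85 − 0.771)/0.0592 = 2.669.
With Q = [H⁺]^2 / ([Hg²⁺]·P(H₂)), solving for [H⁺] gives log[H⁺] = -0.842, so pH = 0.84.

pH = 0.84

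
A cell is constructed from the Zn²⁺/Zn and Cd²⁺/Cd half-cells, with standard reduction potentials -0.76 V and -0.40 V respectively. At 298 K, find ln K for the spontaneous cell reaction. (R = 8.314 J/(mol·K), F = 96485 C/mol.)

E°_cell = -0.40 − (-0.76) = 0.36 V, with n = 2 electrons transferred.
At equilibrium E = 0, so the Nernst equation gives ln K = nFE°/RT = (2)(96485)(0.36)/((8.314)(298)) = 28.04.

ln K = 28.0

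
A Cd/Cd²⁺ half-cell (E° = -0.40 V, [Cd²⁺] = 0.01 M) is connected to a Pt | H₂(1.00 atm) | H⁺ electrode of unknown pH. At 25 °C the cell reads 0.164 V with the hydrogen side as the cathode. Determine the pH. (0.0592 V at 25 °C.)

E°_cell = 0.40 V and n = 2.
log Q = n(E° − E)/0.0592 = 2×(0.40 − 0.164)/0.0592 = 7.973.
With Q = [Cd²⁺]·P(H₂) / [H⁺]^2, solving for [H⁺] gives log[H⁺] = -4.986, so pH = 4.99.

pH = 4.99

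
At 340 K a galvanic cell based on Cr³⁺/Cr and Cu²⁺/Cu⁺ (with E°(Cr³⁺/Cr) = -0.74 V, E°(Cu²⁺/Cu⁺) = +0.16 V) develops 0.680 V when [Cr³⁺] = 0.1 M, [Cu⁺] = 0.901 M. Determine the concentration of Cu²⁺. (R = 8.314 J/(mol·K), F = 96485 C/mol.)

From the Nernst equation, ln Q = nF(E° − E)/RT = 3×96485×(0.90 − 0.680)/(8.314×340) = 22.528, so Q = 6.08 × 10^9.
With Q = [Cr³⁺]·[Cu⁺]^3/[Cu²⁺]^3 and the known concentrations, [Cu²⁺]^3 in the denominator gives [Cu²⁺] = 2.3 × 10^-4 M.

2.3 × 10^-4 M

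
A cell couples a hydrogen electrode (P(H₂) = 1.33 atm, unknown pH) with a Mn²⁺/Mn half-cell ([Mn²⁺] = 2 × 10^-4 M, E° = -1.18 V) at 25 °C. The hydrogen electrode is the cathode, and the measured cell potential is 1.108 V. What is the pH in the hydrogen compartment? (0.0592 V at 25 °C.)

E°_cell = 1.18 V and n = 2.
log Q = n(E° − E)/0.0592 = 2×(1.18 − 1.108)/0.0592 = 2.432.
With Q = [Mn²⁺]·P(H₂) / [H⁺]^2, solving for [H⁺] gives log[H⁺] = -3.004, so pH = 3.00.

pH = 3.00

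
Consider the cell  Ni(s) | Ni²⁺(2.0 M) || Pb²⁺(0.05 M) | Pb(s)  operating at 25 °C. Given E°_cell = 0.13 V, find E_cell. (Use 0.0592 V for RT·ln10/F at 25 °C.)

0.083 V

Balancing electrons gives n = 2; the reaction quotient is Q = [Ni²⁺]/[Pb²⁺] = 40.0.
At 25 °C, E = E° − (0.0592/n) log Q = 0.13 − (0.0592/2)(1.602) = 0.130 − 0.047 = 0.083 V.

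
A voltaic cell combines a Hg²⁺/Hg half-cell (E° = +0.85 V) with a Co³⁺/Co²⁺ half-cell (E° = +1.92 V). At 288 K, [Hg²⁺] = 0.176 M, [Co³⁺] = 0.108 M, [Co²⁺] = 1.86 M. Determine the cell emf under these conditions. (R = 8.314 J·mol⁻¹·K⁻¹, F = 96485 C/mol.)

1.02 V

The Co³⁺/Co²⁺ couple has the higher reduction potential and acts as the cathode, so E°_cell = +1.92 − (+0.85) = 1.07 V.
Balancing electrons gives n = 2; the reaction quotient is Q = [Hg²⁺]·[Co²⁺]^2/[Co³⁺]^2 = 52.2.
E = E° − (RT/nF) ln Q = 1.07 − (8.314×288)/(2×96485) × (3.955) = 1.070 − 0.049 = 1.021 V.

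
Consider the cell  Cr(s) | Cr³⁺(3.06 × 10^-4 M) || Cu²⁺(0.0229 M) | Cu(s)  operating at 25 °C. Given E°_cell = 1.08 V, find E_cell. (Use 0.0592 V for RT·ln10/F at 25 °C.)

Balancing electrons gives n = 6; the reaction quotient is Q = [Cr³⁺]^2/[Cu²⁺]^3 = 0.00780.
At 25 °C, E = E° − (0.0592/n) log Q = 1.08 − (0.0592/6)(-2.108) = 1.080 + 0.021 = 1.101 V.

1.10 V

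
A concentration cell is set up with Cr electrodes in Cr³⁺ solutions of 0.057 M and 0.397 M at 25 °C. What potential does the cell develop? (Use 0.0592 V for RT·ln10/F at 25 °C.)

0.017 V

Both half-cells are Cr³⁺/Cr, so E°_cell = 0. The concentrated side is the cathode; the cell reaction moves Cr³⁺ from high to low concentration with n = 3.
Q = [Cr³⁺]_dilute/[Cr³⁺]_conc = 0.057/0.397 = 0.144.
E = 0 − (0.0592/3) log Q = −(0.0592/3)(-0.843) = 0.0166 V.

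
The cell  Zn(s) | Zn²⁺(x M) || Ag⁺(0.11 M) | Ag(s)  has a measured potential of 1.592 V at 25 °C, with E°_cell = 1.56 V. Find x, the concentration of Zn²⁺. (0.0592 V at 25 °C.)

From the Nernst equation, log Q = n(E° − E)/0.0592 = 2(1.56 − 1.592)/0.0592 = -1.081, so Q = 0.0830.
With Q = [Zn²⁺]/[Ag⁺]^2 and the known concentrations, [Zn²⁺] in the numerator gives [Zn²⁺] = 0.001 M.

0.001 M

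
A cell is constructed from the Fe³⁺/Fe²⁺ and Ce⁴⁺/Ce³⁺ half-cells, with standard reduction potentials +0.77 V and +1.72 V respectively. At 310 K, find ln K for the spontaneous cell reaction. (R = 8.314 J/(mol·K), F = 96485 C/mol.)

ln K = 35.6

E°_cell = +1.72 − (+0.77) = 0.95 V, with n = 1 electron transferred.
At equilibrium E = 0, so the Nernst equation gives ln K = nFE°/RT = (1)(96485)(0.95)/((8.314)(310)) = 35.56.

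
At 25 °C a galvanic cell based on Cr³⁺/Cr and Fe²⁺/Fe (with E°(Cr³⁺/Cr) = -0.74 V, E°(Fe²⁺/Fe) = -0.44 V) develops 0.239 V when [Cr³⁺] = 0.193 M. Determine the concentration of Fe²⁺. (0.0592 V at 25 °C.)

From the Nernst equation, log Q = n(E° − E)/0.0592 = 6(0.30 − 0.239)/0.0592 = 6.182, so Q = 1.52 × 10^6.
With Q = [Cr³⁺]^2/[Fe²⁺]^3 and the known concentrations, [Fe²⁺]^3 in the denominator gives [Fe²⁺] = 0.0029 M.

0.0029 M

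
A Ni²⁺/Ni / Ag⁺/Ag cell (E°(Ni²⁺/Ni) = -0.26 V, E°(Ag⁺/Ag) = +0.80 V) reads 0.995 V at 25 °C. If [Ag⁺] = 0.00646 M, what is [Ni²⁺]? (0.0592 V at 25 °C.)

From the Nernst equation, log Q = n(E° − E)/0.0592 = 2(1.06 − 0.995)/0.0592 = 2.196, so Q = 157.
With Q = [Ni²⁺]/[Ag⁺]^2 and the known concentrations, [Ni²⁺] in the numerator gives [Ni²⁺] = 0.0066 M.

0.0066 M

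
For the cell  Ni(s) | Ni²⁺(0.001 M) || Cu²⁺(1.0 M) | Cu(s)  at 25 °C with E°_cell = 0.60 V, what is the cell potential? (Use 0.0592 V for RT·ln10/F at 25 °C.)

0.689 V

Balancing electrons gives n = 2; the reaction quotient is Q = [Ni²⁺]/[Cu²⁺] = 0.00100.
At 25 °C, E = E° − (0.0592/n) log Q = 0.60 − (0.0592/2)(-3.000) = 0.600 + 0.089 = 0.689 V.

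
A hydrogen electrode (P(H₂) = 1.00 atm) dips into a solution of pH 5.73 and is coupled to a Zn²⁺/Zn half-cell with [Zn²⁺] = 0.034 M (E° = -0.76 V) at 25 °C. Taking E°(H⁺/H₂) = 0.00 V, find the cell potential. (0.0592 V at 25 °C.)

0.46 V

The hydrogen couple is the cathode, so E°_cell = 0.76 V; n = 2.
[H⁺] = 10^(−5.73) = 1.9 × 10^-6 M, and Q = [Zn²⁺]·P(H₂) / [H⁺]^2 = 9.81 × 10^9.
E = E° − (0.0592/2) log Q = 0.76 − (0.0592/2)(9.991) = 0.464 V.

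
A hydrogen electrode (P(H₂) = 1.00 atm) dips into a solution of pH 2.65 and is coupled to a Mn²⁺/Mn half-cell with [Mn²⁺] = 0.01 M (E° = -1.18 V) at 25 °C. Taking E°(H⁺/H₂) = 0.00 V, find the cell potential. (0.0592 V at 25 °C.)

The hydrogen couple is the cathode, so E°_cell = 1.18 V; n = 2.
[H⁺] = 10^(−2.65) = 0.0022 M, and Q = [Mn²⁺]·P(H₂) / [H⁺]^2 = 2000.
E = E° − (0.0592/2) log Q = 1.18 − (0.0592/2)(3.300) = 1.082 V.

1.08 V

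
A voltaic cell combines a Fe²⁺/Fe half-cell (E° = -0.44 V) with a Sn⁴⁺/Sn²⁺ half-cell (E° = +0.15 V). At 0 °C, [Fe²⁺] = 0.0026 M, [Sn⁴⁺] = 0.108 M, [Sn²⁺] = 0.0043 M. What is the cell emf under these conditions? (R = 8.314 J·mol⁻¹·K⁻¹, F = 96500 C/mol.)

0.698 V

The Sn⁴⁺/Sn²⁺ couple has the higher reduction potential and acts as the cathode, so E°_cell = +0.15 − (-0.44) = 0.59 V.
Balancing electrons gives n = 2; the reaction quotient is Q = [Fe²⁺]·[Sn²⁺]/[Sn⁴⁺] = 1.04 × 10^-4.
E = E° − (RT/nF) ln Q = 0.59 − (8.314×273)/(2×96500) × (-9.176) = 0.590 + 0.108 = 0.698 V.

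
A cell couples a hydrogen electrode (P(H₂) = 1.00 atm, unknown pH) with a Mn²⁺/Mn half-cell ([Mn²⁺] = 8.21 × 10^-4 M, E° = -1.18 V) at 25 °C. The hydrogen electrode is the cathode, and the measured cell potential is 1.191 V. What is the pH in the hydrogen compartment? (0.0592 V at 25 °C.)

pH = 1.36

E°_cell = 1.18 V and n = 2.
log Q = n(E° − E)/0.0592 = 2×(1.18 − 1.191)/0.0592 = -0.372.
With Q = [Mn²⁺]·P(H₂) / [H⁺]^2, solving for [H⁺] gives log[H⁺] = -1.357, so pH = 1.36.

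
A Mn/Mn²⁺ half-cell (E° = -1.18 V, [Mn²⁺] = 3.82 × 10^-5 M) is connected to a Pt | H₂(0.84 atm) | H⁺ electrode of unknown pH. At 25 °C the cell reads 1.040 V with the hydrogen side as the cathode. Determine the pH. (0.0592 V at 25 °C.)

pH = 4.61

E°_cell = 1.18 V and n = 2.
log Q = n(E° − E)/0.0592 = 2×(1.18 − 1.040)/0.0592 = 4.730.
With Q = [Mn²⁺]·P(H₂) / [H⁺]^2, solving for [H⁺] gives log[H⁺] = -4.612, so pH = 4.61.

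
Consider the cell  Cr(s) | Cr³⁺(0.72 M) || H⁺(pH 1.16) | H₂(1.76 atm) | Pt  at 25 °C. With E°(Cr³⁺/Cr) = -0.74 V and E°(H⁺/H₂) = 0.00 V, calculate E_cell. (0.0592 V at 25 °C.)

0.67 V

The hydrogen couple is the cathode, so E°_cell = 0.74 V; n = 6.
[H⁺] = 10^(−1.16) = 0.069 M, and Q = [Cr³⁺]^2·P(H₂)^3 / [H⁺]^6 = 2.58 × 10^7.
E = E° − (0.0592/6) log Q = 0.74 − (0.0592/6)(7.411) = 0.667 V.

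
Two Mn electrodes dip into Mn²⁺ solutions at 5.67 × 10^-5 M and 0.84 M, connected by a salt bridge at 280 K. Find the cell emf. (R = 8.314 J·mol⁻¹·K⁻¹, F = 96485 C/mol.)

Both half-cells are Mn²⁺/Mn, so E°_cell = 0. The concentrated side is the cathode; the cell reaction moves Mn²⁺ from high to low concentration with n = 2.
Q = [Mn²⁺]_dilute/[Mn²⁺]_conc = 5.67 × 10^-5/0.84 = 6.75 × 10^-5.
E = 0 − (RT/nF) ln Q = −((8.314×280)/(2×96485))(-9.603) = 0.1158 V.

0.12 V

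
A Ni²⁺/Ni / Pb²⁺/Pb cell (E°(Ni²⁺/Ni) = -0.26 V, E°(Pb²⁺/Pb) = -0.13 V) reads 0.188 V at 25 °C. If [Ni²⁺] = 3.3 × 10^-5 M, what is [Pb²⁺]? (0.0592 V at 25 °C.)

0.003 M

From the Nernst equation, log Q = n(E° − E)/0.0592 = 2(0.13 − 0.188)/0.0592 = -1.959, so Q = 0.0110.
With Q = [Ni²⁺]/[Pb²⁺] and the known concentrations, [Pb²⁺] in the denominator gives [Pb²⁺] = 0.003 M.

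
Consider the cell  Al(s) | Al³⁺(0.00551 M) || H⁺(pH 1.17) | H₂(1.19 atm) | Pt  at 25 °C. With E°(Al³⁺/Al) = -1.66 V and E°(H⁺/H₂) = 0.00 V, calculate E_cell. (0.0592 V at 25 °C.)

1.63 V

The hydrogen couple is the cathode, so E°_cell = 1.66 V; n = 6.
[H⁺] = 10^(−1.17) = 0.068 M, and Q = [Al³⁺]^2·P(H₂)^3 / [H⁺]^6 = 536.
E = E° − (0.0592/6) log Q = 1.66 − (0.0592/6)(2.729) = 1.633 V.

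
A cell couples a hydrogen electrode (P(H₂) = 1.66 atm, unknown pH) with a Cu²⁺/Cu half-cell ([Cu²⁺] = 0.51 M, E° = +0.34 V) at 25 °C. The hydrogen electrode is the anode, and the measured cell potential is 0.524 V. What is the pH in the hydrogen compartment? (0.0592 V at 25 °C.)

E°_cell = 0.34 V and n = 2.
log Q = n(E° − E)/0.0592 = 2×(0.34 − 0.524)/0.0592 = -6.216.
With Q = [H⁺]^2 / ([Cu²⁺]·P(H₂)), solving for [H⁺] gives log[H⁺] = -3.144, so pH = 3.14.

pH = 3.14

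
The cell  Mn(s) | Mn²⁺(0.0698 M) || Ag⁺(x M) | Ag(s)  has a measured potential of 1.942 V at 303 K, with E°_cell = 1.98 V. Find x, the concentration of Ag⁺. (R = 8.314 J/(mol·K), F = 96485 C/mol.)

From the Nernst equation, ln Q = nF(E° − E)/RT = 2×96485×(1.98 − 1.942)/(8.314×303) = 2.911, so Q = 18.4.
With Q = [Mn²⁺]/[Ag⁺]^2 and the known concentrations, [Ag⁺]^2 in the denominator gives [Ag⁺] = 0.062 M.

0.062 M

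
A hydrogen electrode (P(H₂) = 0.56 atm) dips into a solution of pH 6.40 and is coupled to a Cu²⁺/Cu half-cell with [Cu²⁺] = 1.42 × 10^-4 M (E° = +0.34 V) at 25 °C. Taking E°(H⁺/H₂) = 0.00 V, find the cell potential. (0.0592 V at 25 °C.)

The Cu²⁺/Cu couple is the cathode, so E°_cell = 0.34 V; n = 2.
[H⁺] = 10^(−6.40) = 4 × 10^-7 M, and Q = [H⁺]^2 / ([Cu²⁺]·P(H₂)) = 1.99 × 10^-9.
E = E° − (0.0592/2) log Q = 0.34 − (0.0592/2)(-8.700) = 0.598 V.

0.60 V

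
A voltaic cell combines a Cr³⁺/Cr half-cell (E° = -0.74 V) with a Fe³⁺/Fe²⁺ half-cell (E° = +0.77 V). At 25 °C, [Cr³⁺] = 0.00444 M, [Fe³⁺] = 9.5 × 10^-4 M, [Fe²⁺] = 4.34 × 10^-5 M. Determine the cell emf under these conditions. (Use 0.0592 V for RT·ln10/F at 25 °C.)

The Fe³⁺/Fe²⁺ couple has the higher reduction potential and acts as the cathode, so E°_cell = +0.77 − (-0.74) = 1.51 V.
Balancing electrons gives n = 3; the reaction quotient is Q = [Cr³⁺]·[Fe²⁺]^3/[Fe³⁺]^3 = 4.23 × 10^-7.
At 25 °C, E = E° − (0.0592/n) log Q = 1.51 − (0.0592/3)(-6.373) = 1.510 + 0.126 = 1.636 V.

1.64 V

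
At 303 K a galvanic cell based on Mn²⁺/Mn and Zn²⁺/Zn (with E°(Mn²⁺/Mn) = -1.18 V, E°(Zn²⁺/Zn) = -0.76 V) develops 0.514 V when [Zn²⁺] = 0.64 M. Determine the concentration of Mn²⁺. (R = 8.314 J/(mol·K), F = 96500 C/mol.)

From the Nernst equation, ln Q = nF(E° − E)/RT = 2×96500×(0.42 − 0.514)/(8.314×303) = -7.202, so Q = 7.45 × 10^-4.
With Q = [Mn²⁺]/[Zn²⁺] and the known concentrations, [Mn²⁺] in the numerator gives [Mn²⁺] = 4.8 × 10^-4 M.

4.8 × 10^-4 M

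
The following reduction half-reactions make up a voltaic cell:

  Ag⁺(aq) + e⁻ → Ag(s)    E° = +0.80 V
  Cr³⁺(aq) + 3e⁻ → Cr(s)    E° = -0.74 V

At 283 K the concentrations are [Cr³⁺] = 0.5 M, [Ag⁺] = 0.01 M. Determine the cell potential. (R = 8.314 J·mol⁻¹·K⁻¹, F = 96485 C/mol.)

1.43 V

The Ag⁺/Ag couple has the higher reduction potential and acts as the cathode, so E°_cell = +0.80 − (-0.74) = 1.54 V.
Balancing electrons gives n = 3; the reaction quotient is Q = [Cr³⁺]/[Ag⁺]^3 = 5 × 10^5.
E = E° − (RT/nF) ln Q = 1.54 − (8.314×283)/(3×96485) × (13.122) = 1.540 − 0.107 = 1.433 V.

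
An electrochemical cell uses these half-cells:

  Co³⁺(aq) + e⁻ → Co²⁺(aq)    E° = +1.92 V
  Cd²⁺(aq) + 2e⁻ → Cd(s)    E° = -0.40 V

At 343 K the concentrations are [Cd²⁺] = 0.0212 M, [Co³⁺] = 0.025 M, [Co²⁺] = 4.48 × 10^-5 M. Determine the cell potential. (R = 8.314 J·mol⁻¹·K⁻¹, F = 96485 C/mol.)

The Co³⁺/Co²⁺ couple has the higher reduction potential and acts as the cathode, so E°_cell = +1.92 − (-0.40) = 2.32 V.
Balancing electrons gives n = 2; the reaction quotient is Q = [Cd²⁺]·[Co²⁺]^2/[Co³⁺]^2 = 6.81 × 10^-8.
E = E° − (RT/nF) ln Q = 2.32 − (8.314×343)/(2×96485) × (-16.503) = 2.320 + 0.244 = 2.564 V.

2.56 V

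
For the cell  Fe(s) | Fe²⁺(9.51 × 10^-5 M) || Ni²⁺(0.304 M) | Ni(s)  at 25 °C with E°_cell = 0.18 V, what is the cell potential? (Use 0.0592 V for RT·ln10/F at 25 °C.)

Balancing electrons gives n = 2; the reaction quotient is Q = [Fe²⁺]/[Ni²⁺] = 3.13 × 10^-4.
At 25 °C, E = E° − (0.0592/n) log Q = 0.18 − (0.0592/2)(-3.505) = 0.180 + 0.104 = 0.284 V.

0.284 V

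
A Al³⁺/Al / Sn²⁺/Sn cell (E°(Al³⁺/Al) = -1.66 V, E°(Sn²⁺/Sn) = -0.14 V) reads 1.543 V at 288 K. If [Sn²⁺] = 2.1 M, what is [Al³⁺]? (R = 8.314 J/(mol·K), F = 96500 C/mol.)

0.19 M

From the Nernst equation, ln Q = nF(E° − E)/RT = 6×96500×(1.52 − 1.543)/(8.314×288) = -5.562, so Q = 0.00384.
With Q = [Al³⁺]^2/[Sn²⁺]^3 and the known concentrations, [Al³⁺]^2 in the numerator gives [Al³⁺] = 0.19 M.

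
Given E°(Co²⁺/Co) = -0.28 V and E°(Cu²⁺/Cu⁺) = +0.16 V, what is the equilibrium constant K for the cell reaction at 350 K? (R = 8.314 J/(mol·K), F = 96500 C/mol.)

E°_cell = +0.16 − (-0.28) = 0.44 V, with n = 2 electrons transferred.
At equilibrium E = 0, so the Nernst equation gives ln K = nFE°/RT = (2)(96500)(0.44)/((8.314)(350)) = 29.18.
K = e^29.18 = 4.7 × 10^12.

4.7 × 10^12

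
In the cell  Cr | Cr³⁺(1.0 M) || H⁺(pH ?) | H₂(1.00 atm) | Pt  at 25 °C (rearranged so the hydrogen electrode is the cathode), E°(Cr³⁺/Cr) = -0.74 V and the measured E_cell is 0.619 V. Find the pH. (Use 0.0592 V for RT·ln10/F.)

pH = 2.04

E°_cell = 0.74 V and n = 6.
log Q = n(E° − E)/0.0592 = 6×(0.74 − 0.619)/0.0592 = 12.264.
With Q = [Cr³⁺]^2·P(H₂)^3 / [H⁺]^6, solving for [H⁺] gives log[H⁺] = -2.044, so pH = 2.04.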